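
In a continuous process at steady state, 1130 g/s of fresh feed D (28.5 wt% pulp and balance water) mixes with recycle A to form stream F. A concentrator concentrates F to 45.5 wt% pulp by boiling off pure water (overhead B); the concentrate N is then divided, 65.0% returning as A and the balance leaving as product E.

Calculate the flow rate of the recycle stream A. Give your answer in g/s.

1314 g/s

Overall pulp balance (none leaves overhead): pulp in fresh feed = pulp in product, i.e. 1130×0.285 = (1−0.650)·N·0.455.
N = 322.05/(0.455×0.350) = 2022.3 g/s.
Recycle A = 0.650×2022.3 = 1314.5 g/s.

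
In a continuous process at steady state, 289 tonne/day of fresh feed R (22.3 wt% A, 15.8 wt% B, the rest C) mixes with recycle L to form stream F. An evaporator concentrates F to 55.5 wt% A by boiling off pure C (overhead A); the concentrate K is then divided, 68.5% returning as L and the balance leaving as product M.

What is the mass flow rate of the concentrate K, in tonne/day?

368.6 tonne/day

Overall A balance (none leaves overhead): A in fresh feed = A in product, i.e. 289×0.223 = (1−0.685)·K·0.555.
K = 64.447/(0.555×0.315) = 368.64 tonne/day.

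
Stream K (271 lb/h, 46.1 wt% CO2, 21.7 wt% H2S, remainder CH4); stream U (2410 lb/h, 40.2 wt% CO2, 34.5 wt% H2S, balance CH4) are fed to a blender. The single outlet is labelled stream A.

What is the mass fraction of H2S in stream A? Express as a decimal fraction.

Total flow out = 271 + 2410 = 2681 lb/h.
H2S in = 271×0.217 + 2410×0.345 = 890.26 lb/h.
H2S mass fraction in A = 890.26/2681 = 0.3321.

0.3321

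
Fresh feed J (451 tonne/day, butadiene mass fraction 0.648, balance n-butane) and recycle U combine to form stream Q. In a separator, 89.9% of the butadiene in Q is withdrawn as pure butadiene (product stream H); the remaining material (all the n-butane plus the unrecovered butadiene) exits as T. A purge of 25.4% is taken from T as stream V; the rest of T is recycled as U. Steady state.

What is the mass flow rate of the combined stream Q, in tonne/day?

941.1 tonne/day

n-butane enters only via J and leaves only via the purge: 451×0.352 = 0.254×(n-butane in T), and the separator passes all n-butane, so n-butane in Q = n-butane in T = 625.01 tonne/day.
butadiene in Q: m_A = 451×0.648 + (1−0.254)·(1−0.899)·m_A, so m_A = 292.25/0.9247 = 316.06 tonne/day.
Q = 316.06 + 625.01 = 941.07 tonne/day.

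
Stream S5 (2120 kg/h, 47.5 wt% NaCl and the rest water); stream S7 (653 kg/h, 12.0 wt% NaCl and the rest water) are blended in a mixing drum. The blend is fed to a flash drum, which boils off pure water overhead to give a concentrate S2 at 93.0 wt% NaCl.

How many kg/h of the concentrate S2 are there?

NaCl entering = 2120×0.475 + 653×0.120 = 1085.4 kg/h.
All NaCl reports to S2, so S2 = 1085.4/0.930 = 1167.1 kg/h.

1167 kg/h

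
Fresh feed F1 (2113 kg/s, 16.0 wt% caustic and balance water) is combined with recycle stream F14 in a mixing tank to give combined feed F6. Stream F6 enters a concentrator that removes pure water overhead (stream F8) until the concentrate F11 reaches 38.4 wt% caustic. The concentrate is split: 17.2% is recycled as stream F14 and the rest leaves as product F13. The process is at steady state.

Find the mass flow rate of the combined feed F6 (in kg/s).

2296 kg/s

Overall caustic balance (none leaves overhead): caustic in fresh feed = caustic in product, i.e. 2113×0.160 = (1−0.172)·F11·0.384.
F11 = 338.08/(0.384×0.828) = 1063.3 kg/s.
Recycle F14 = 0.172×1063.3 = 182.89 kg/s.
Combined feed F6 = 2113 + 182.89 = 2295.9 kg/s.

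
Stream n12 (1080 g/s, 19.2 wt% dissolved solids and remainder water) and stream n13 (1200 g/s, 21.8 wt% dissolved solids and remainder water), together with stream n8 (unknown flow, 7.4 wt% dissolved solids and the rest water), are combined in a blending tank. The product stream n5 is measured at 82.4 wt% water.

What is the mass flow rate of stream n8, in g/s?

663.5 g/s

Let n8 be the unknown flow. Total out = 2280 + n8.
water balance: 1811 + 0.926·n8 = 0.824·(2280 + n8)
(0.926 − 0.824)·n8 = 0.824×2280 − 1811 = 67.68
n8 = 67.68 / 0.102 = 663.53 g/s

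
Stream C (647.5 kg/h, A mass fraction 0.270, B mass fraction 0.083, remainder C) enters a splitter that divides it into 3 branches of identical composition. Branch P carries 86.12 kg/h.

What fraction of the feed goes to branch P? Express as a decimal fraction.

0.133

Fraction to P = 86.12/647.5 = 0.1330.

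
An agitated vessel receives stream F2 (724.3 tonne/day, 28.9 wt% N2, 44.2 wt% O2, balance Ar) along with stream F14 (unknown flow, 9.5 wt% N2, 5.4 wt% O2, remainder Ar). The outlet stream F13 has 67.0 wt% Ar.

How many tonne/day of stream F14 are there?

1605 tonne/day

Let F14 be the unknown flow. Total out = 724.3 + F14.
Ar balance: 194.84 + 0.851·F14 = 0.670·(724.3 + F14)
(0.851 − 0.670)·F14 = 0.670×724.3 − 194.84 = 290.44
F14 = 290.44 / 0.181 = 1604.7 tonne/day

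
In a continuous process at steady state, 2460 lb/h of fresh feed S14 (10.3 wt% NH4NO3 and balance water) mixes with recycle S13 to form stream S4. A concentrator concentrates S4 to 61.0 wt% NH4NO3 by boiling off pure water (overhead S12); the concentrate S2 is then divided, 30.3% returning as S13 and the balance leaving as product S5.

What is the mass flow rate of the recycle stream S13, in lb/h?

180.6 lb/h

Overall NH4NO3 balance (none leaves overhead): NH4NO3 in fresh feed = NH4NO3 in product, i.e. 2460×0.103 = (1−0.303)·S2·0.610.
S2 = 253.38/(0.610×0.697) = 595.95 lb/h.
Recycle S13 = 0.303×595.95 = 180.57 lb/h.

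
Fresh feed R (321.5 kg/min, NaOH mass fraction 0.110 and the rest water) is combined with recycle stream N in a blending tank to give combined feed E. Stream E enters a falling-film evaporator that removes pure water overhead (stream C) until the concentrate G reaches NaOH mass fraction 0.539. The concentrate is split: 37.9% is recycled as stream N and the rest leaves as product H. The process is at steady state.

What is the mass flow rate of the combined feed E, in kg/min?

361.5 kg/min

Overall NaOH balance (none leaves overhead): NaOH in fresh feed = NaOH in product, i.e. 321.5×0.110 = (1−0.379)·G·0.539.
G = 35.365/(0.539×0.621) = 105.66 kg/min.
Recycle N = 0.379×105.66 = 40.044 kg/min.
Combined feed E = 321.5 + 40.044 = 361.54 kg/min.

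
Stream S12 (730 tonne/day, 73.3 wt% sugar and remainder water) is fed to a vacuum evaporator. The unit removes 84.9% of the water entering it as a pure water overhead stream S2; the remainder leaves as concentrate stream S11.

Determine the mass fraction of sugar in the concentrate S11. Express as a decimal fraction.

0.9479

sugar is not removed: 730×0.733 = 535.09 tonne/day of sugar enters S11.
water entering = 730×0.267 = 194.91 tonne/day; overhead removed = 0.849×194.91 = 165.48 tonne/day.
Concentrate = 730 − 165.48 = 564.52 tonne/day.
Mass fraction = 535.09/564.52 = 0.9479.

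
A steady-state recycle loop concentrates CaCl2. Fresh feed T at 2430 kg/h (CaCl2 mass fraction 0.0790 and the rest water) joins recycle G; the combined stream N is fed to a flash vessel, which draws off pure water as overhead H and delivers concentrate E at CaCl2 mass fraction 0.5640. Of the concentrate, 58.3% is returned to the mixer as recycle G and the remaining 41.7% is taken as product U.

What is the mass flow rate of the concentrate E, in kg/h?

Overall CaCl2 balance (none leaves overhead): CaCl2 in fresh feed = CaCl2 in product, i.e. 2430×0.079 = (1−0.583)·E·0.564.
E = 191.97/(0.564×0.417) = 816.24 kg/h.

816.2 kg/h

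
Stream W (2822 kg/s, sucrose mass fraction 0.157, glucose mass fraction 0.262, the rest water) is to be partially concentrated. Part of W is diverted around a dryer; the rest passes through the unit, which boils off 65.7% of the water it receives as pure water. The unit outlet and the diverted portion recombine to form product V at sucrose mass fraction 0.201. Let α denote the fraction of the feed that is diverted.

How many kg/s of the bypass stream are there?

1204 kg/s

All 2822×0.157 = 443.05 kg/s of sucrose reaches V, so V = 443.05/0.201 = 2204.2 kg/s and vapour = 617.75 kg/s.
The evaporator receives (1−α)·2822 of feed at 0.581 water and removes 0.657 of that water:
0.657×0.581×(1−α)×2822 = 617.75
(1−α) = 617.75/1077.2 = 0.5735;  α = 0.4265.
Bypass flow = 0.4265×2822 = 1203.7 kg/s.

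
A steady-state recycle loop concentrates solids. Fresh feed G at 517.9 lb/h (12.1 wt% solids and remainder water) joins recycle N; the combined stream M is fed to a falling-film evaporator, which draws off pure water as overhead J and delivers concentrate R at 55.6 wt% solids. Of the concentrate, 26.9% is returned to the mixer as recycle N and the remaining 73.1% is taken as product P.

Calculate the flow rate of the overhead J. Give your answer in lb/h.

Overall solids balance (none leaves overhead): solids in fresh feed = solids in product, i.e. 517.9×0.121 = (1−0.269)·R·0.556.
R = 62.666/(0.556×0.731) = 154.18 lb/h.
Recycle N = 0.269×154.18 = 41.475 lb/h.
Combined feed M = 517.9 + 41.475 = 559.38 lb/h.
Overhead J = M − R = 559.38 − 154.18 = 405.19 lb/h.

405.2 lb/h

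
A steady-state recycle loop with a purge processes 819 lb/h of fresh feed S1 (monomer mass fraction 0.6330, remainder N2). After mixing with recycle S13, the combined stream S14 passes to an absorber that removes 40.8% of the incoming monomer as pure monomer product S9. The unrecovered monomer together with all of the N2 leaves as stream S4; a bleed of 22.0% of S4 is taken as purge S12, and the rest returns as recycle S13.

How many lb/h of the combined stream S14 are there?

2329 lb/h

N2 enters only via S1 and leaves only via the purge: 819×0.367 = 0.220×(N2 in S4), and the absorber passes all N2, so N2 in S14 = N2 in S4 = 1366.2 lb/h.
monomer in S14: m_A = 819×0.633 + (1−0.220)·(1−0.408)·m_A, so m_A = 518.43/0.5382 = 963.19 lb/h.
S14 = 963.19 + 1366.2 = 2329.4 lb/h.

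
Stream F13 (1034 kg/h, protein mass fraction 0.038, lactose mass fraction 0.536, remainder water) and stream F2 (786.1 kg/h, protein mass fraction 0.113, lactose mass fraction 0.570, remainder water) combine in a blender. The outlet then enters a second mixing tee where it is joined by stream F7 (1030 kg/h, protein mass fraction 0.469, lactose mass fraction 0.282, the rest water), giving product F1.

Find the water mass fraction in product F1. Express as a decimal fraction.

Overall, product flow = 2850.1 kg/h.
water in = 1034×0.426 + 786.1×0.317 + 1030×0.249 = 946.15 kg/h.
water fraction in F1 = 0.332.

0.332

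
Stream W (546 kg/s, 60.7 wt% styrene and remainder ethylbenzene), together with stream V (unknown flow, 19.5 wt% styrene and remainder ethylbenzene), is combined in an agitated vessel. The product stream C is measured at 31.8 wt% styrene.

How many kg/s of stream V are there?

Let V be the unknown flow. Total out = 546 + V.
styrene balance: 331.42 + 0.195·V = 0.318·(546 + V)
(0.195 − 0.318)·V = 0.318×546 − 331.42 = -157.79
V = -157.79 / -0.123 = 1282.9 kg/s

1283 kg/s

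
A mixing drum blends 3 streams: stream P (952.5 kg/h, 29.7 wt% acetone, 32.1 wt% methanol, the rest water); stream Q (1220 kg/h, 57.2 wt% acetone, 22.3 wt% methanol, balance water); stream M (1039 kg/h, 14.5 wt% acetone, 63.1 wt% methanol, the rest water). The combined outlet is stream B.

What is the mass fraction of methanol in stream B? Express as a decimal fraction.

0.384

Total flow out = 952.5 + 1220 + 1039 = 3211.5 kg/h.
methanol in = 952.5×0.321 + 1220×0.223 + 1039×0.631 = 1233.4 kg/h.
methanol mass fraction in B = 1233.4/3211.5 = 0.384.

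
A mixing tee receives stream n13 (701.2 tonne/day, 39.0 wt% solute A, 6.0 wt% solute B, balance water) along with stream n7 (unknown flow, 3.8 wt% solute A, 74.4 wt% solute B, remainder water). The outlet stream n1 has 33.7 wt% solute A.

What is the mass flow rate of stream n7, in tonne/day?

Let n7 be the unknown flow. Total out = 701.2 + n7.
solute A balance: 273.47 + 0.038·n7 = 0.337·(701.2 + n7)
(0.038 − 0.337)·n7 = 0.337×701.2 − 273.47 = -37.164
n7 = -37.164 / -0.299 = 124.29 tonne/day

124.3 tonne/day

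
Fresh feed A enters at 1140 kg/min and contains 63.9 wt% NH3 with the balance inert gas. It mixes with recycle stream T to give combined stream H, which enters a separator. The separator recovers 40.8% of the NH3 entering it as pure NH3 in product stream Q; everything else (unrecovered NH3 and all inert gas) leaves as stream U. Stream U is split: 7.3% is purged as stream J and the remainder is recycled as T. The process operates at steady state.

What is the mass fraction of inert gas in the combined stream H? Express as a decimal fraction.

0.777

inert gas enters only via A and leaves only via the purge: 1140×0.361 = 0.073×(inert gas in U), and the separator passes all inert gas, so inert gas in H = inert gas in U = 5637.5 kg/min.
NH3 in H: m_A = 1140×0.639 + (1−0.073)·(1−0.408)·m_A, so m_A = 728.46/0.4512 = 1614.4 kg/min.
H = 1614.4 + 5637.5 = 7252 kg/min.
inert gas fraction in H = 5637.5/7252 = 0.777.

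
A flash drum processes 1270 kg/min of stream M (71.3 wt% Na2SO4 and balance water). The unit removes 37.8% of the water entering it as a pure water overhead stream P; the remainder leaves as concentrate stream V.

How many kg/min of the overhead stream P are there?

137.8 kg/min

water entering = 1270×0.287 = 364.49 kg/min; overhead removed = 0.378×364.49 = 137.78 kg/min.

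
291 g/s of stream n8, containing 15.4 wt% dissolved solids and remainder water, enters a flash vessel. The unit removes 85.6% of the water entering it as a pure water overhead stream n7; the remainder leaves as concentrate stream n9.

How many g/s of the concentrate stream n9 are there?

80.26 g/s

water entering = 291×0.846 = 246.19 g/s; overhead removed = 0.856×246.19 = 210.74 g/s.
Concentrate = 291 − 210.74 = 80.265 g/s.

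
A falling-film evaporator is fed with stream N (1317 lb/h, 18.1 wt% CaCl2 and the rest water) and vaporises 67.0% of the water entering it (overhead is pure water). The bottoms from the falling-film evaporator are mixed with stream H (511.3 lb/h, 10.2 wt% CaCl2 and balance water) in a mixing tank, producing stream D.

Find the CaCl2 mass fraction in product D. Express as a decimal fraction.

Vapour removed = 0.670×0.819×1317 = 722.68 lb/h; concentrate = 594.32 lb/h.
CaCl2 reaching the mixer = 238.38 (from concentrate) + 511.3×0.102 = 290.53 lb/h.
Product flow = 594.32 + 511.3 = 1105.6 lb/h; CaCl2 fraction = 0.263.

0.263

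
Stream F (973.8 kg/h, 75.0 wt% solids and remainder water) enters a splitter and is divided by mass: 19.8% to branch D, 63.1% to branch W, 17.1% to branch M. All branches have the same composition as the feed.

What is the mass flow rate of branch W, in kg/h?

614.5 kg/h

Branch W flow = 0.631×973.8 = 614.47 kg/h.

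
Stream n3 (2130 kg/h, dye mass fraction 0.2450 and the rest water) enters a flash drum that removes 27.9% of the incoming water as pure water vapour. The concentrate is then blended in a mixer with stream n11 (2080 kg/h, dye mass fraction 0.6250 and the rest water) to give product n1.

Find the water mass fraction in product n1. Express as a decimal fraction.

0.5156

Vapour removed = 0.279×0.755×2130 = 448.67 kg/h; concentrate = 1681.3 kg/h.
water reaching the mixer = 1159.5 (from concentrate) + 2080×0.375 = 1939.5 kg/h.
Product flow = 1681.3 + 2080 = 3761.3 kg/h; water fraction = 0.5156.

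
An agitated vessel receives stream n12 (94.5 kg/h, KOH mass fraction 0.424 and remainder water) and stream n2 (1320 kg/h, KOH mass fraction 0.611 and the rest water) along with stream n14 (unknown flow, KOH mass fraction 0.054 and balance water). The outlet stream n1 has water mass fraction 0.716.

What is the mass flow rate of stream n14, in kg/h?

Let n14 be the unknown flow. Total out = 1414.5 + n14.
water balance: 567.91 + 0.946·n14 = 0.716·(1414.5 + n14)
(0.946 − 0.716)·n14 = 0.716×1414.5 − 567.91 = 444.87
n14 = 444.87 / 0.230 = 1934.2 kg/h

1934 kg/h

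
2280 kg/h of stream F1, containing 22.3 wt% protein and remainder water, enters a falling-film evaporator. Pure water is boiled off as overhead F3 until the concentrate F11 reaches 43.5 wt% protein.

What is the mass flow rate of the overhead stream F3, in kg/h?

protein is conserved: 2280×0.223 = 508.44 kg/h all reports to the concentrate.
Concentrate = 508.44/(target fraction) = 1168.8 kg/h.
Overhead = 2280 − 1168.8 = 1111.2 kg/h.

1111 kg/h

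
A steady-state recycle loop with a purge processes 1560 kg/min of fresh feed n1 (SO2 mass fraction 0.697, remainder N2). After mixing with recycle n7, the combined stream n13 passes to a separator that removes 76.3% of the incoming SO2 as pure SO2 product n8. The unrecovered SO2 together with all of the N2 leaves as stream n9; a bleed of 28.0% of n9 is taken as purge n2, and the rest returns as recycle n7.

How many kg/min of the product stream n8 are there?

SO2 in n13: m_A = 1560×0.697 + (1−0.280)·(1−0.763)·m_A, so m_A = 1087.3/0.8294 = 1311 kg/min.
Product n8 = 0.763×1311 = 1000.3 kg/min.

1000 kg/min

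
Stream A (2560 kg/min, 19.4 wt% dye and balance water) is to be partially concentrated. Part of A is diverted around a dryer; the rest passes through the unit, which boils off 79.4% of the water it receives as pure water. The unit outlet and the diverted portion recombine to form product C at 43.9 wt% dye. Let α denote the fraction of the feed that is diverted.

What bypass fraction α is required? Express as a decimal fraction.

0.128

All 2560×0.194 = 496.64 kg/min of dye reaches C, so C = 496.64/0.439 = 1131.3 kg/min and vapour = 1428.7 kg/min.
The evaporator receives (1−α)·2560 of feed at 0.806 water and removes 0.794 of that water:
0.794×0.806×(1−α)×2560 = 1428.7
(1−α) = 1428.7/1638.3 = 0.8721;  α = 0.1279.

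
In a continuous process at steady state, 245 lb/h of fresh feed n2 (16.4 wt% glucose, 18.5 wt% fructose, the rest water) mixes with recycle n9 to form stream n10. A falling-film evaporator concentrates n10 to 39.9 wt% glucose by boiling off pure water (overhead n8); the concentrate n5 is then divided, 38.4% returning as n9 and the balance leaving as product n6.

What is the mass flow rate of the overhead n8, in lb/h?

Overall glucose balance (none leaves overhead): glucose in fresh feed = glucose in product, i.e. 245×0.164 = (1−0.384)·n5·0.399.
n5 = 40.18/(0.399×0.616) = 163.48 lb/h.
Recycle n9 = 0.384×163.48 = 62.775 lb/h.
Combined feed n10 = 245 + 62.775 = 307.78 lb/h.
Overhead n8 = n10 − n5 = 307.78 − 163.48 = 144.3 lb/h.

144.3 lb/h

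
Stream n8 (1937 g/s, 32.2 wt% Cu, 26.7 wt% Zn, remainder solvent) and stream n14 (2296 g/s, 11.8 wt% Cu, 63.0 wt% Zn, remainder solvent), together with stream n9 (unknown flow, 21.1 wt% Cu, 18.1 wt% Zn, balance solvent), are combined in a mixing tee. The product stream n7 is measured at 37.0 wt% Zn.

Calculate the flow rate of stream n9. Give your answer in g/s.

Let n9 be the unknown flow. Total out = 4233 + n9.
Zn balance: 1963.7 + 0.181·n9 = 0.370·(4233 + n9)
(0.181 − 0.370)·n9 = 0.370×4233 − 1963.7 = -397.45
n9 = -397.45 / -0.189 = 2102.9 g/s

2103 g/s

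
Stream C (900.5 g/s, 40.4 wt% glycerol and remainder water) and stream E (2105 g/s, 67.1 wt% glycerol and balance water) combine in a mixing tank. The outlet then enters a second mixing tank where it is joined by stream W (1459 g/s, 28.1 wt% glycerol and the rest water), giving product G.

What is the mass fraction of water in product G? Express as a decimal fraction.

0.5103

Overall, product flow = 4464.5 g/s.
water in = 900.5×0.596 + 2105×0.329 + 1459×0.719 = 2278.3 g/s.
water fraction in G = 0.5103.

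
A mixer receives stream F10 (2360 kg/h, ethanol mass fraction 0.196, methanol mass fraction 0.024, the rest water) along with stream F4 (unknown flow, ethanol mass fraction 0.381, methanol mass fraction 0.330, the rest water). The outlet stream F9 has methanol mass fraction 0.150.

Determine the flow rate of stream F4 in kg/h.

Let F4 be the unknown flow. Total out = 2360 + F4.
methanol balance: 56.64 + 0.330·F4 = 0.150·(2360 + F4)
(0.330 − 0.150)·F4 = 0.150×2360 − 56.64 = 297.36
F4 = 297.36 / 0.180 = 1652 kg/h

1652 kg/h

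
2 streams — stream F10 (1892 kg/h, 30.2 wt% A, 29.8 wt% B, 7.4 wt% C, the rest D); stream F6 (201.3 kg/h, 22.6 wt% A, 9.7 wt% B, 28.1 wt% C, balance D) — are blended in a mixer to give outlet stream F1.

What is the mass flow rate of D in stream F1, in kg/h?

696.5 kg/h

D out = D in = 1892×0.326 + 201.3×0.396 = 696.51 kg/h.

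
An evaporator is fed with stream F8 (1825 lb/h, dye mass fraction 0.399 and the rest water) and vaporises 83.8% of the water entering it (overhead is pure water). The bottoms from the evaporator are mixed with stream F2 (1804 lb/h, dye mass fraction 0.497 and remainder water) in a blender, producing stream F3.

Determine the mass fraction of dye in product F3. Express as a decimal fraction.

0.600

Vapour removed = 0.838×0.601×1825 = 919.14 lb/h; concentrate = 905.86 lb/h.
dye reaching the mixer = 728.18 (from concentrate) + 1804×0.497 = 1624.8 lb/h.
Product flow = 905.86 + 1804 = 2709.9 lb/h; dye fraction = 0.600.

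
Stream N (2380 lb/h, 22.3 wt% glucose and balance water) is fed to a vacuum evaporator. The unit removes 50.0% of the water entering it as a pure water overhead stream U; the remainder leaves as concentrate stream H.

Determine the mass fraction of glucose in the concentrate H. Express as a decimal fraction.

glucose is not removed: 2380×0.223 = 530.74 lb/h of glucose enters H.
water entering = 2380×0.777 = 1849.3 lb/h; overhead removed = 0.500×1849.3 = 924.63 lb/h.
Concentrate = 2380 − 924.63 = 1455.4 lb/h.
Mass fraction = 530.74/1455.4 = 0.365.

0.365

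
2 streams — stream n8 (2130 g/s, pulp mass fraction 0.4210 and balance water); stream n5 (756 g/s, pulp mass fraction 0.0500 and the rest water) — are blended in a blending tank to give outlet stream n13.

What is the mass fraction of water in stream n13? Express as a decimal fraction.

Total flow out = 2130 + 756 = 2886 g/s.
water in = 2130×0.579 + 756×0.950 = 1951.5 g/s.
water mass fraction in n13 = 1951.5/2886 = 0.6762.

0.6762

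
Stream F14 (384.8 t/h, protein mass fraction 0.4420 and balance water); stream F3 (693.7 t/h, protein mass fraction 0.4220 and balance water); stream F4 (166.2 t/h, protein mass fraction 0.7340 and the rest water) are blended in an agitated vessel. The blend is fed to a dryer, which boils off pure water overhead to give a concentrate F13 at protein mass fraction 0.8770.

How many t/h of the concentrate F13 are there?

666.8 t/h

protein entering = 384.8×0.442 + 693.7×0.422 + 166.2×0.734 = 584.81 t/h.
All protein reports to F13, so F13 = 584.81/0.877 = 666.83 t/h.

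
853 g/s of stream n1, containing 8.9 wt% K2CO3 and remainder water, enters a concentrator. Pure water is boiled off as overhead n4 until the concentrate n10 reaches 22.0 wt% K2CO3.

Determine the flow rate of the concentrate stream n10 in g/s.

K2CO3 is conserved: 853×0.089 = 75.917 g/s all reports to the concentrate.
Concentrate = 75.917/(target fraction) = 345.08 g/s.

345.1 g/s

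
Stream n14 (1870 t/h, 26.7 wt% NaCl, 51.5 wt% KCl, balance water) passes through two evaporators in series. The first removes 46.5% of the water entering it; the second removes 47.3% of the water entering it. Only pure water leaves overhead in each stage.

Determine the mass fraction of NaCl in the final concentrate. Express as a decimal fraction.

water in feed = 1870×0.218 = 407.66 t/h.
After stage 1: water left = (1−0.465)×407.66 = 218.1; stream total = 1680.4 t/h.
After stage 2: water left = (1−0.473)×218.1 = 114.94; final concentrate = 1577.3 t/h.
NaCl fraction = 499.29/1577.3 = 0.3166.

0.3166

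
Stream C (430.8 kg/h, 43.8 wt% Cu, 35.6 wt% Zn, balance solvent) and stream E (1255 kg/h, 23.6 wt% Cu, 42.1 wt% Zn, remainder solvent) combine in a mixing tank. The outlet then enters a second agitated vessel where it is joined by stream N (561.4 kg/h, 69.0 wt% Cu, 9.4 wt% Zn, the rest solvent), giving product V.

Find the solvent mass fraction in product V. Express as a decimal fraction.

0.285

Overall, product flow = 2247.2 kg/h.
solvent in = 430.8×0.206 + 1255×0.343 + 561.4×0.216 = 640.47 kg/h.
solvent fraction in V = 0.285.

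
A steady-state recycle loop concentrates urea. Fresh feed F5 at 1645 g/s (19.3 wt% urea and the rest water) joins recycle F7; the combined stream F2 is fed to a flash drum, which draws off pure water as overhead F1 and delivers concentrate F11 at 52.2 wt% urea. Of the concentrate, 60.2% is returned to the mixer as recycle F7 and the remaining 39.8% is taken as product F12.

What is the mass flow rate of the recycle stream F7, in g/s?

Overall urea balance (none leaves overhead): urea in fresh feed = urea in product, i.e. 1645×0.193 = (1−0.602)·F11·0.522.
F11 = 317.49/(0.522×0.398) = 1528.2 g/s.
Recycle F7 = 0.602×1528.2 = 919.95 g/s.

920 g/s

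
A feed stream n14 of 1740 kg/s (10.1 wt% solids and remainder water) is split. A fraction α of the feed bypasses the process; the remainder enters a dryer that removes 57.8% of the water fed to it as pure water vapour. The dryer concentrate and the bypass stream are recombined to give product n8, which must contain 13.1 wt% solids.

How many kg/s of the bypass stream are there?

All 1740×0.101 = 175.74 kg/s of solids reaches n8, so n8 = 175.74/0.131 = 1341.5 kg/s and vapour = 398.47 kg/s.
The evaporator receives (1−α)·1740 of feed at 0.899 water and removes 0.578 of that water:
0.578×0.899×(1−α)×1740 = 398.47
(1−α) = 398.47/904.14 = 0.4407;  α = 0.5593.
Bypass flow = 0.5593×1740 = 973.15 kg/s.

973.1 kg/s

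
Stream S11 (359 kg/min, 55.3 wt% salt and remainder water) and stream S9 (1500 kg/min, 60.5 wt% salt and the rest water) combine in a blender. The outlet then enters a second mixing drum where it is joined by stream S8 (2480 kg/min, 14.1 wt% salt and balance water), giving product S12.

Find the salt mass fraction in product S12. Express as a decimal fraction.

0.335

Overall, product flow = 4339 kg/min.
salt in = 359×0.553 + 1500×0.605 + 2480×0.141 = 1455.7 kg/min.
salt fraction in S12 = 0.335.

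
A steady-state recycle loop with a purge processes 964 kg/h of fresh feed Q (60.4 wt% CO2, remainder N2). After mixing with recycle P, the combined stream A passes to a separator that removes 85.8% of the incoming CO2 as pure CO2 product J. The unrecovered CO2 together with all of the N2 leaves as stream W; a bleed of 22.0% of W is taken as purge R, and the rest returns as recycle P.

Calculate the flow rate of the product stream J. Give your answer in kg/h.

CO2 in A: m_A = 964×0.604 + (1−0.220)·(1−0.858)·m_A, so m_A = 582.26/0.8892 = 654.78 kg/h.
Product J = 0.858×654.78 = 561.8 kg/h.

561.8 kg/h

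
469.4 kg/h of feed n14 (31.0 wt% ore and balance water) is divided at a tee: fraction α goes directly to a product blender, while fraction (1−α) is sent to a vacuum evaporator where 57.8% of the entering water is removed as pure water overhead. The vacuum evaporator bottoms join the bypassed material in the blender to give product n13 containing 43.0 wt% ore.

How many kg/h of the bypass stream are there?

140.9 kg/h

All 469.4×0.310 = 145.51 kg/h of ore reaches n13, so n13 = 145.51/0.430 = 338.4 kg/h and vapour = 131 kg/h.
The evaporator receives (1−α)·469.4 of feed at 0.690 water and removes 0.578 of that water:
0.578×0.690×(1−α)×469.4 = 131
(1−α) = 131/187.21 = 0.6997;  α = 0.3003.
Bypass flow = 0.3003×469.4 = 140.94 kg/h.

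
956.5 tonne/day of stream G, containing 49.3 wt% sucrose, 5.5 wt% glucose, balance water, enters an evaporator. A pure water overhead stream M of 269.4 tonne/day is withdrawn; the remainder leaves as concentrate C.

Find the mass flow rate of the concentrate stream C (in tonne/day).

Concentrate = 956.5 − 269.4 = 687.1 tonne/day.

687.1 tonne/day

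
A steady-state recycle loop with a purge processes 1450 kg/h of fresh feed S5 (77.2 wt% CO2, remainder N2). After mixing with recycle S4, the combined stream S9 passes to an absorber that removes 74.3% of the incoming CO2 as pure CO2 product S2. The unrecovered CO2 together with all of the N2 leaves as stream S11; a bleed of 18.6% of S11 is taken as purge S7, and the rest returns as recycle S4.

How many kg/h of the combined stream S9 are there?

3193 kg/h

N2 enters only via S5 and leaves only via the purge: 1450×0.228 = 0.186×(N2 in S11), and the absorber passes all N2, so N2 in S9 = N2 in S11 = 1777.4 kg/h.
CO2 in S9: m_A = 1450×0.772 + (1−0.186)·(1−0.743)·m_A, so m_A = 1119.4/0.7908 = 1415.5 kg/h.
S9 = 1415.5 + 1777.4 = 3192.9 kg/h.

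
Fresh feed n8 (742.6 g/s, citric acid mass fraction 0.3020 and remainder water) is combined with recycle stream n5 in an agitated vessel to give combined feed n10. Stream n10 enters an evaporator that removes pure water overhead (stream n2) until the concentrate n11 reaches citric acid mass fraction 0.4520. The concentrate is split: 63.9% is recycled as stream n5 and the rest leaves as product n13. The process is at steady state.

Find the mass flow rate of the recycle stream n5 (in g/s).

878.2 g/s

Overall citric acid balance (none leaves overhead): citric acid in fresh feed = citric acid in product, i.e. 742.6×0.302 = (1−0.639)·n11·0.452.
n11 = 224.27/(0.452×0.361) = 1374.4 g/s.
Recycle n5 = 0.639×1374.4 = 878.25 g/s.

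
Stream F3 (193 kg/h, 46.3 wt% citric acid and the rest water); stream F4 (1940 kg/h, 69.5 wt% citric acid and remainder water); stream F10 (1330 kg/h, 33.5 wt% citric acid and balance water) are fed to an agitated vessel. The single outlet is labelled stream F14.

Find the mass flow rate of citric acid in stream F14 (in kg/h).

citric acid out = citric acid in = 193×0.463 + 1940×0.695 + 1330×0.335 = 1883.2 kg/h.

1883 kg/h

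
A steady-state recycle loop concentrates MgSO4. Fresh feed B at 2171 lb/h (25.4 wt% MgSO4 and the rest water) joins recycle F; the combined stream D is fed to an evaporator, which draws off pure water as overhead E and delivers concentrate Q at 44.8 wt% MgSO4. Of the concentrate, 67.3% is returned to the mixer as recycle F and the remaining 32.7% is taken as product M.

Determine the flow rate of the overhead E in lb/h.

940.1 lb/h

Overall MgSO4 balance (none leaves overhead): MgSO4 in fresh feed = MgSO4 in product, i.e. 2171×0.254 = (1−0.673)·Q·0.448.
Q = 551.43/(0.448×0.327) = 3764.2 lb/h.
Recycle F = 0.673×3764.2 = 2533.3 lb/h.
Combined feed D = 2171 + 2533.3 = 4704.3 lb/h.
Overhead E = D − Q = 4704.3 − 3764.2 = 940.12 lb/h.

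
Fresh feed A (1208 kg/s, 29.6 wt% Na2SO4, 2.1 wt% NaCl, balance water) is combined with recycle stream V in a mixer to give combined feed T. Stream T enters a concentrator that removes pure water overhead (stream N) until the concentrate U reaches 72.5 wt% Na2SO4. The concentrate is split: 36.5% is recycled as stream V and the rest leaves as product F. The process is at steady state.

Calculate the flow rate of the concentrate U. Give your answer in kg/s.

Overall Na2SO4 balance (none leaves overhead): Na2SO4 in fresh feed = Na2SO4 in product, i.e. 1208×0.296 = (1−0.365)·U·0.725.
U = 357.57/(0.725×0.635) = 776.69 kg/s.

776.7 kg/s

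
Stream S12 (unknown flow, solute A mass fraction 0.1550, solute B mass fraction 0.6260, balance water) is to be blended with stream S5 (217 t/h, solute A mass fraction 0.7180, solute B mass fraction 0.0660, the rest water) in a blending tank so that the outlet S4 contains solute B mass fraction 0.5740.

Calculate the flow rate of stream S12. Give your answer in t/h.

2120 t/h

Let S12 be the unknown flow. Total out = 217 + S12.
solute B balance: 14.322 + 0.626·S12 = 0.574·(217 + S12)
(0.626 − 0.574)·S12 = 0.574×217 − 14.322 = 110.24
S12 = 110.24 / 0.052 = 2119.9 t/h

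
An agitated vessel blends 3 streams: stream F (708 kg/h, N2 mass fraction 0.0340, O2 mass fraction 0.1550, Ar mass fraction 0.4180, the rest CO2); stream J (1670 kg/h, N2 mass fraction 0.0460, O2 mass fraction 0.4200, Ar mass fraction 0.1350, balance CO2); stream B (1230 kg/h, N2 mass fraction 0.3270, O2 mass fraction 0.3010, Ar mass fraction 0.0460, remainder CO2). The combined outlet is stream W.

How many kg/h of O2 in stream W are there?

O2 out = O2 in = 708×0.155 + 1670×0.420 + 1230×0.301 = 1181.4 kg/h.

1181 kg/h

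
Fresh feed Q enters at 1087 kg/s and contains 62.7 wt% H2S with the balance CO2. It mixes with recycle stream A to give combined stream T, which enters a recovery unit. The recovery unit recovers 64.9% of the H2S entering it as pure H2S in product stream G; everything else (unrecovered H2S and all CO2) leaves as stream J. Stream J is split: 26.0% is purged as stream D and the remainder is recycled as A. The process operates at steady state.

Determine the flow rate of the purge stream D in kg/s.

489.5 kg/s

CO2 enters only via Q and leaves only via the purge: 1087×0.373 = 0.260×(CO2 in J), and the recovery unit passes all CO2, so CO2 in T = CO2 in J = 1559.4 kg/s.
H2S in T: m_A = 1087×0.627 + (1−0.260)·(1−0.649)·m_A, so m_A = 681.55/0.7403 = 920.69 kg/s.
J = (1−0.649)×920.69 + 1559.4 = 1882.6 kg/s.
Purge D = 0.260×1882.6 = 489.47 kg/s.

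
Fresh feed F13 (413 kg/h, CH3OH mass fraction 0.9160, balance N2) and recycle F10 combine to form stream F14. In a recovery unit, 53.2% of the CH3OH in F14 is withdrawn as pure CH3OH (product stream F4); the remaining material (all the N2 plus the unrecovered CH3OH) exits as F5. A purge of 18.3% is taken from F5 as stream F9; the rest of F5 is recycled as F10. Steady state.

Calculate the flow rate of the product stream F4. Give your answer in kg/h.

325.9 kg/h

CH3OH in F14: m_A = 413×0.916 + (1−0.183)·(1−0.532)·m_A, so m_A = 378.31/0.6176 = 612.5 kg/h.
Product F4 = 0.532×612.5 = 325.85 kg/h.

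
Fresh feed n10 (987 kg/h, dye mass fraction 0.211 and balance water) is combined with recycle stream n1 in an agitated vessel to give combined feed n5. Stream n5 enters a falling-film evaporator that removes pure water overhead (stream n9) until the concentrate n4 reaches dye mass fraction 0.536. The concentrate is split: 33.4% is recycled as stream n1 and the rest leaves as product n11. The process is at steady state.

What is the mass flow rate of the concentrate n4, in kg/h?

583.4 kg/h

Overall dye balance (none leaves overhead): dye in fresh feed = dye in product, i.e. 987×0.211 = (1−0.334)·n4·0.536.
n4 = 208.26/(0.536×0.666) = 583.39 kg/h.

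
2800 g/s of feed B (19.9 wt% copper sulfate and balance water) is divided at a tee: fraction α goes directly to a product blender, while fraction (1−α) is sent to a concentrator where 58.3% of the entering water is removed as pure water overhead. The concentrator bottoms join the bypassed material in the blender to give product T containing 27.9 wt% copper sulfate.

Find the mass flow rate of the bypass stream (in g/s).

1081 g/s

All 2800×0.199 = 557.2 g/s of copper sulfate reaches T, so T = 557.2/0.279 = 1997.1 g/s and vapour = 802.87 g/s.
The evaporator receives (1−α)·2800 of feed at 0.801 water and removes 0.583 of that water:
0.583×0.801×(1−α)×2800 = 802.87
(1−α) = 802.87/1307.6 = 0.6140;  α = 0.3860.
Bypass flow = 0.3860×2800 = 1080.7 g/s.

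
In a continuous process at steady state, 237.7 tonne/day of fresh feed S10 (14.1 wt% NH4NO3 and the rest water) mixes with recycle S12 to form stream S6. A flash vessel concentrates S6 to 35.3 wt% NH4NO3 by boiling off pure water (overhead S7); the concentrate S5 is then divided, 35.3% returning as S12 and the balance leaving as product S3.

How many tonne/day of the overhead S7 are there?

Overall NH4NO3 balance (none leaves overhead): NH4NO3 in fresh feed = NH4NO3 in product, i.e. 237.7×0.141 = (1−0.353)·S5·0.353.
S5 = 33.516/(0.353×0.647) = 146.75 tonne/day.
Recycle S12 = 0.353×146.75 = 51.802 tonne/day.
Combined feed S6 = 237.7 + 51.802 = 289.5 tonne/day.
Overhead S7 = S6 − S5 = 289.5 − 146.75 = 142.75 tonne/day.

142.8 tonne/day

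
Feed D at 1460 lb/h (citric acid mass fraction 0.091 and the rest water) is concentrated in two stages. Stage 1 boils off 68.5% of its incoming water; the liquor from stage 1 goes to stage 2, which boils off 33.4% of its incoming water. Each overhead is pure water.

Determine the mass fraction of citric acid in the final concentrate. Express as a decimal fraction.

water in feed = 1460×0.909 = 1327.1 lb/h.
After stage 1: water left = (1−0.685)×1327.1 = 418.05; stream total = 550.91 lb/h.
After stage 2: water left = (1−0.334)×418.05 = 278.42; final concentrate = 411.28 lb/h.
citric acid fraction = 132.86/411.28 = 0.323.

0.323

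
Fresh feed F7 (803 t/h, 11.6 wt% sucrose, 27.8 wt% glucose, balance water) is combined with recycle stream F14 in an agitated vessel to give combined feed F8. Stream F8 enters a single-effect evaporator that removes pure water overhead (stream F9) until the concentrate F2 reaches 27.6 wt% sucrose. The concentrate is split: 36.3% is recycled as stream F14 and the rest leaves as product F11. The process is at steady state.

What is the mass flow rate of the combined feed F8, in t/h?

Overall sucrose balance (none leaves overhead): sucrose in fresh feed = sucrose in product, i.e. 803×0.116 = (1−0.363)·F2·0.276.
F2 = 93.148/(0.276×0.637) = 529.82 t/h.
Recycle F14 = 0.363×529.82 = 192.32 t/h.
Combined feed F8 = 803 + 192.32 = 995.32 t/h.

995.3 t/h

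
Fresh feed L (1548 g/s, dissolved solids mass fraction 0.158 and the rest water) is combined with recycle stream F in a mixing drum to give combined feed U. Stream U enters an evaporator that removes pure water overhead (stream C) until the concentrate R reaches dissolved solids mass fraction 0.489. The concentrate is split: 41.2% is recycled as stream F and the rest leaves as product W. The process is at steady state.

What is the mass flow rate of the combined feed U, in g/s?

Overall dissolved solids balance (none leaves overhead): dissolved solids in fresh feed = dissolved solids in product, i.e. 1548×0.158 = (1−0.412)·R·0.489.
R = 244.58/(0.489×0.588) = 850.63 g/s.
Recycle F = 0.412×850.63 = 350.46 g/s.
Combined feed U = 1548 + 350.46 = 1898.5 g/s.

1898 g/s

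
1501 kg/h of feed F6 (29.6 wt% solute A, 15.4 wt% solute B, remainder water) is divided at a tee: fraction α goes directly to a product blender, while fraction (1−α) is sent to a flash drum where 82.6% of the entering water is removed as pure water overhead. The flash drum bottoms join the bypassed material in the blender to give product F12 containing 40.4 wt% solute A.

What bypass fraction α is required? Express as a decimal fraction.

All 1501×0.296 = 444.3 kg/h of solute A reaches F12, so F12 = 444.3/0.404 = 1099.7 kg/h and vapour = 401.26 kg/h.
The evaporator receives (1−α)·1501 of feed at 0.550 water and removes 0.826 of that water:
0.826×0.550×(1−α)×1501 = 401.26
(1−α) = 401.26/681.9 = 0.5884;  α = 0.4116.

0.412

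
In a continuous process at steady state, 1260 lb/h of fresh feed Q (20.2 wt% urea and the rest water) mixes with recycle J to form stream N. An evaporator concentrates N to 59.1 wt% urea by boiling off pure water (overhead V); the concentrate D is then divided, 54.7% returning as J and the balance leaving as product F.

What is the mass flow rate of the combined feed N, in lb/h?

1780 lb/h

Overall urea balance (none leaves overhead): urea in fresh feed = urea in product, i.e. 1260×0.202 = (1−0.547)·D·0.591.
D = 254.52/(0.591×0.453) = 950.68 lb/h.
Recycle J = 0.547×950.68 = 520.02 lb/h.
Combined feed N = 1260 + 520.02 = 1780 lb/h.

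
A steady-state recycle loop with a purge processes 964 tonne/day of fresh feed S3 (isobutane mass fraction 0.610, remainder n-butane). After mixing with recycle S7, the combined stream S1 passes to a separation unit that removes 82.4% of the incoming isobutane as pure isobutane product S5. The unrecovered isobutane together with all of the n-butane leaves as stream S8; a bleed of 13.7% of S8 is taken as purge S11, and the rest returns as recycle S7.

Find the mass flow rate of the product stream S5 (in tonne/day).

isobutane in S1: m_A = 964×0.610 + (1−0.137)·(1−0.824)·m_A, so m_A = 588.04/0.8481 = 693.35 tonne/day.
Product S5 = 0.824×693.35 = 571.32 tonne/day.

571.3 tonne/day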